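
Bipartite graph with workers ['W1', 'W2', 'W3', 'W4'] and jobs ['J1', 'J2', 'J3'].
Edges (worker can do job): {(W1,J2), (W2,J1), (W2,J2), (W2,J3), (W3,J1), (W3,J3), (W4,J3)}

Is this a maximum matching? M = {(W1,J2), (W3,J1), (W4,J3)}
Yes, size 3 is maximum

Proposed matching has size 3.
Maximum matching size for this graph: 3.

This is a maximum matching.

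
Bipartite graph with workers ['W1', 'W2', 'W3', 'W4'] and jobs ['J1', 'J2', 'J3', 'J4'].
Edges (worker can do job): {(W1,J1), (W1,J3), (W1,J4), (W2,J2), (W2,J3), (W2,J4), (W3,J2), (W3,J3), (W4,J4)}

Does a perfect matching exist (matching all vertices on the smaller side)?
Yes, perfect matching exists (size 4)

Perfect matching: {(W1,J1), (W2,J2), (W3,J3), (W4,J4)}
All 4 vertices on the smaller side are matched.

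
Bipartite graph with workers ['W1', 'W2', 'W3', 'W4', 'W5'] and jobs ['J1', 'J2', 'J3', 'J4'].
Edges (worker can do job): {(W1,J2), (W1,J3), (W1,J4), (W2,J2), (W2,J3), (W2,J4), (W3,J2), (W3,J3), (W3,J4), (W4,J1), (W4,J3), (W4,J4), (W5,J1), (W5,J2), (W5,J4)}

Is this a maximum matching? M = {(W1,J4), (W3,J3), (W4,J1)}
No, size 3 is not maximum

Proposed matching has size 3.
Maximum matching size for this graph: 4.

This is NOT maximum - can be improved to size 4.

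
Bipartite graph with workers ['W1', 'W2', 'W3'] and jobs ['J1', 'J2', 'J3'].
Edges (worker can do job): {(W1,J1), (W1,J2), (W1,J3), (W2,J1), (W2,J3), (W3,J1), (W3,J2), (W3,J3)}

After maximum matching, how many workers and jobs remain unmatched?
Unmatched: 0 workers, 0 jobs

Maximum matching size: 3
Workers: 3 total, 3 matched, 0 unmatched
Jobs: 3 total, 3 matched, 0 unmatched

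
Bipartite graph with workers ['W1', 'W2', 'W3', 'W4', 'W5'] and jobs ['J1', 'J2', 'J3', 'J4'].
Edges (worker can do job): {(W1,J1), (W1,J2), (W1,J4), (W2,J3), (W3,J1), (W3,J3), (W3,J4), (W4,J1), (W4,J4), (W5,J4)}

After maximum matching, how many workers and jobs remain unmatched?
Unmatched: 1 workers, 0 jobs

Maximum matching size: 4
Workers: 5 total, 4 matched, 1 unmatched
Jobs: 4 total, 4 matched, 0 unmatched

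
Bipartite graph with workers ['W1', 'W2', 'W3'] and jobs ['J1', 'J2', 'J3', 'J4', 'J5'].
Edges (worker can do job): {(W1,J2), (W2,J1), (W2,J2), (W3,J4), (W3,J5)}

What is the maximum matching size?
Maximum matching size = 3

Maximum matching: {(W1,J2), (W2,J1), (W3,J4)}
Size: 3

This assigns 3 workers to 3 distinct jobs.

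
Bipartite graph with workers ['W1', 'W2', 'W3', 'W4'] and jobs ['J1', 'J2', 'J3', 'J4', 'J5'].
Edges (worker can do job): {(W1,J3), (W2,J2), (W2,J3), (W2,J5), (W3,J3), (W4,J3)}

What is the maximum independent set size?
Maximum independent set = 7

By König's theorem:
- Min vertex cover = Max matching = 2
- Max independent set = Total vertices - Min vertex cover
- Max independent set = 9 - 2 = 7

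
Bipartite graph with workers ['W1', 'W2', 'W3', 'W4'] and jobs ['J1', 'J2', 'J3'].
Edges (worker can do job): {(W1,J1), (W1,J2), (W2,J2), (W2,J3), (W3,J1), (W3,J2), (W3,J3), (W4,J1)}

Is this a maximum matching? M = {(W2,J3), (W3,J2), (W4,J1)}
Yes, size 3 is maximum

Proposed matching has size 3.
Maximum matching size for this graph: 3.

This is a maximum matching.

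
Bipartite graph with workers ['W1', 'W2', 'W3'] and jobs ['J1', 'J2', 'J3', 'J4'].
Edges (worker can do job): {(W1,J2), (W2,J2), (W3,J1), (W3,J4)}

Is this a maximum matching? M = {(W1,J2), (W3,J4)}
Yes, size 2 is maximum

Proposed matching has size 2.
Maximum matching size for this graph: 2.

This is a maximum matching.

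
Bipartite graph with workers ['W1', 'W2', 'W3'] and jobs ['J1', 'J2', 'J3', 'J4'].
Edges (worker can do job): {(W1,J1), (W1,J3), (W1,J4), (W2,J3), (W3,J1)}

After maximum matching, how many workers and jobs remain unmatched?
Unmatched: 0 workers, 1 jobs

Maximum matching size: 3
Workers: 3 total, 3 matched, 0 unmatched
Jobs: 4 total, 3 matched, 1 unmatched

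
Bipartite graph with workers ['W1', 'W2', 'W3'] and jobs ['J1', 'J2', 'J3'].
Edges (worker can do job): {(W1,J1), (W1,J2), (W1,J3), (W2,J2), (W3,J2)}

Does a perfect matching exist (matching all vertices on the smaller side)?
No, maximum matching has size 2 < 3

Maximum matching has size 2, need 3 for perfect matching.
Unmatched workers: ['W2']
Unmatched jobs: ['J3']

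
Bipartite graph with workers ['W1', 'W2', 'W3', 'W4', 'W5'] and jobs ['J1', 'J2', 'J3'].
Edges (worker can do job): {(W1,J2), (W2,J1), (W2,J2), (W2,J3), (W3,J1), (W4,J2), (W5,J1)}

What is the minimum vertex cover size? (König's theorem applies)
Minimum vertex cover size = 3

By König's theorem: in bipartite graphs,
min vertex cover = max matching = 3

Maximum matching has size 3, so minimum vertex cover also has size 3.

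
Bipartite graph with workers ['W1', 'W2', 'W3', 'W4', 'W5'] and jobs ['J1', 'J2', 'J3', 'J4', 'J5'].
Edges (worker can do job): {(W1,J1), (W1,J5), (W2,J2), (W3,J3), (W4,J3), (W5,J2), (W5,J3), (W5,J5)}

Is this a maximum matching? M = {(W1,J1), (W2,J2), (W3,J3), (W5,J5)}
Yes, size 4 is maximum

Proposed matching has size 4.
Maximum matching size for this graph: 4.

This is a maximum matching.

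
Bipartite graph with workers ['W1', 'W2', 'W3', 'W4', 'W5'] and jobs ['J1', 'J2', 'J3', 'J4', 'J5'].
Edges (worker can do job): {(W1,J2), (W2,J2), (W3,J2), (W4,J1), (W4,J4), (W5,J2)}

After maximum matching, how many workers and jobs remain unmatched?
Unmatched: 3 workers, 3 jobs

Maximum matching size: 2
Workers: 5 total, 2 matched, 3 unmatched
Jobs: 5 total, 2 matched, 3 unmatched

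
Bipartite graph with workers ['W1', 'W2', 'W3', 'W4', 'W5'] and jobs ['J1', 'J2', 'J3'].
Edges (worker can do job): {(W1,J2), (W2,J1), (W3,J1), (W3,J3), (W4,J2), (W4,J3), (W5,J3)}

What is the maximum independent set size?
Maximum independent set = 5

By König's theorem:
- Min vertex cover = Max matching = 3
- Max independent set = Total vertices - Min vertex cover
- Max independent set = 8 - 3 = 5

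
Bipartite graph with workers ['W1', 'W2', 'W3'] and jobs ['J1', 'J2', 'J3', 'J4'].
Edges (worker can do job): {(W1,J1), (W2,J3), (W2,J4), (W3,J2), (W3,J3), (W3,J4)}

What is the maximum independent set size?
Maximum independent set = 4

By König's theorem:
- Min vertex cover = Max matching = 3
- Max independent set = Total vertices - Min vertex cover
- Max independent set = 7 - 3 = 4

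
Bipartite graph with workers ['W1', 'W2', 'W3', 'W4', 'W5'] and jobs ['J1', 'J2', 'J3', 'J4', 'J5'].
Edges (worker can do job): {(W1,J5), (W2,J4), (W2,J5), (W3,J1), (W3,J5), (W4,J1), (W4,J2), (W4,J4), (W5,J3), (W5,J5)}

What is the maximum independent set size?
Maximum independent set = 5

By König's theorem:
- Min vertex cover = Max matching = 5
- Max independent set = Total vertices - Min vertex cover
- Max independent set = 10 - 5 = 5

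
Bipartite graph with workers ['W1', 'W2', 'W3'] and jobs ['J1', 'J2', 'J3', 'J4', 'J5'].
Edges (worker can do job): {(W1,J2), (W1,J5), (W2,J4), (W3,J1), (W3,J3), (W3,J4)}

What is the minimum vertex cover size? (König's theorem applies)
Minimum vertex cover size = 3

By König's theorem: in bipartite graphs,
min vertex cover = max matching = 3

Maximum matching has size 3, so minimum vertex cover also has size 3.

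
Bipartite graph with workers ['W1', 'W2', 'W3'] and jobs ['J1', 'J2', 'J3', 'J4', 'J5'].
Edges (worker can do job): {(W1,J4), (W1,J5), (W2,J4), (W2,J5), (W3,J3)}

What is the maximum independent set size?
Maximum independent set = 5

By König's theorem:
- Min vertex cover = Max matching = 3
- Max independent set = Total vertices - Min vertex cover
- Max independent set = 8 - 3 = 5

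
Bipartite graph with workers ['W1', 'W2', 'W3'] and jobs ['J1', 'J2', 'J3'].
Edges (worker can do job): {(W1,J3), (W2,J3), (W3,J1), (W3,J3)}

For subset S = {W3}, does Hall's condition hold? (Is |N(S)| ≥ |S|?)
Yes: |N(S)| = 2, |S| = 1

Subset S = {W3}
Neighbors N(S) = {J1, J3}

|N(S)| = 2, |S| = 1
Hall's condition: |N(S)| ≥ |S| is satisfied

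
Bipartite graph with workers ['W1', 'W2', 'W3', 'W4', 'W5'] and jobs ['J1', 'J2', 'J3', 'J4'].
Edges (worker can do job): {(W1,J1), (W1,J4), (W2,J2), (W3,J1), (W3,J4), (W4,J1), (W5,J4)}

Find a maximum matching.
Matching: {(W2,J2), (W3,J4), (W4,J1)}

Maximum matching (size 3):
  W2 → J2
  W3 → J4
  W4 → J1

Each worker is assigned to at most one job, and each job to at most one worker.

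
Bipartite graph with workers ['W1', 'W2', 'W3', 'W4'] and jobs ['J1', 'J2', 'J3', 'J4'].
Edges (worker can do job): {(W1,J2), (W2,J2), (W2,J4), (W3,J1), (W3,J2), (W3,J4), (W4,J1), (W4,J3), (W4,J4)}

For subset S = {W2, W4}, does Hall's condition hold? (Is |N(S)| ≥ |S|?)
Yes: |N(S)| = 4, |S| = 2

Subset S = {W2, W4}
Neighbors N(S) = {J1, J2, J3, J4}

|N(S)| = 4, |S| = 2
Hall's condition: |N(S)| ≥ |S| is satisfied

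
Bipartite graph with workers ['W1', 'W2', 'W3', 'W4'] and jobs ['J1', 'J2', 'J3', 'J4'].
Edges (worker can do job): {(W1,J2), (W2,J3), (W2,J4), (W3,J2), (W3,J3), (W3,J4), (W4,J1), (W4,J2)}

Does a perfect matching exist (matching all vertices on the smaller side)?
Yes, perfect matching exists (size 4)

Perfect matching: {(W1,J2), (W2,J3), (W3,J4), (W4,J1)}
All 4 vertices on the smaller side are matched.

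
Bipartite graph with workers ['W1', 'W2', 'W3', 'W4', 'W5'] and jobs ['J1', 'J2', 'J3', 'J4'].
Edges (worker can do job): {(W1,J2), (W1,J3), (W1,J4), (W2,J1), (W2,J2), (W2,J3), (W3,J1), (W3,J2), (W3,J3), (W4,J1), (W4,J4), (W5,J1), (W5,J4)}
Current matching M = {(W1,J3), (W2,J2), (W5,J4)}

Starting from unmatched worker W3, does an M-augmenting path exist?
Yes: W3 → J1

An M-augmenting path alternates non-matching / matching edges, starting and ending at unmatched vertices.
Path: W3 → J1
(J1 is unmatched in M, so the path is augmenting.)
Flipping edges along this path would increase |M| from 3 to 4.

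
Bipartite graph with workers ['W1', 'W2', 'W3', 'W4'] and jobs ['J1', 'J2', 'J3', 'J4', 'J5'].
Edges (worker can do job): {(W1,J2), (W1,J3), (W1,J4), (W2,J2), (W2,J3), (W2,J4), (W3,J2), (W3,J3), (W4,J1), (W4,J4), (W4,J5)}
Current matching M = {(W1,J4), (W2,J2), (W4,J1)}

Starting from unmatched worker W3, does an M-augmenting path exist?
Yes: W3 → J3

An M-augmenting path alternates non-matching / matching edges, starting and ending at unmatched vertices.
Path: W3 → J3
(J3 is unmatched in M, so the path is augmenting.)
Flipping edges along this path would increase |M| from 3 to 4.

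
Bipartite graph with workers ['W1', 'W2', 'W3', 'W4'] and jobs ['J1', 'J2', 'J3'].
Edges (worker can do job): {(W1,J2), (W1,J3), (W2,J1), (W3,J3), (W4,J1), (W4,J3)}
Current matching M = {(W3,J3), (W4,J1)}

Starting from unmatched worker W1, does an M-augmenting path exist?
Yes: W1 → J2

An M-augmenting path alternates non-matching / matching edges, starting and ending at unmatched vertices.
Path: W1 → J2
(J2 is unmatched in M, so the path is augmenting.)
Flipping edges along this path would increase |M| from 2 to 3.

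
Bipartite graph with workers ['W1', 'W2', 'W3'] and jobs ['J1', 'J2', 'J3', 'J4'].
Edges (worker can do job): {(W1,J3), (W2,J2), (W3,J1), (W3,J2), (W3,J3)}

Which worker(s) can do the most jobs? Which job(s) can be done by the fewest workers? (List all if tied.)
Most versatile: W3 (3 jobs); Least covered: J4 (0 workers)

Worker degrees (jobs they can do): W1:1, W2:1, W3:3
Job degrees (workers who can do it): J1:1, J2:2, J3:2, J4:0

Maximum worker degree is 3, achieved by: W3
Minimum job degree is 0, achieved by: J4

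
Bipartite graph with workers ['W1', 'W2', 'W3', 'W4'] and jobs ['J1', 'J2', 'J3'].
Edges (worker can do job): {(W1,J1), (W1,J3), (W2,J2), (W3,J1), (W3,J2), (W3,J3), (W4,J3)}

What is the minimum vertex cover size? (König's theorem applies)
Minimum vertex cover size = 3

By König's theorem: in bipartite graphs,
min vertex cover = max matching = 3

Maximum matching has size 3, so minimum vertex cover also has size 3.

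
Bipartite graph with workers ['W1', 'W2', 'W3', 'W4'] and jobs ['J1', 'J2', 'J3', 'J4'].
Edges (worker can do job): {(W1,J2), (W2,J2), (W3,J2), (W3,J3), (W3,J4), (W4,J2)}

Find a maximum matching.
Matching: {(W3,J3), (W4,J2)}

Maximum matching (size 2):
  W3 → J3
  W4 → J2

Each worker is assigned to at most one job, and each job to at most one worker.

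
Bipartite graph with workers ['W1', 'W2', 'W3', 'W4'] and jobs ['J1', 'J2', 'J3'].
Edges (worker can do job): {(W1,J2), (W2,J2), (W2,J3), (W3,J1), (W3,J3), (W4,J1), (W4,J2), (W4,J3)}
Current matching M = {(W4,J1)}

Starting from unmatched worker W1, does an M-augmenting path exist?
Yes: W1 → J2

An M-augmenting path alternates non-matching / matching edges, starting and ending at unmatched vertices.
Path: W1 → J2
(J2 is unmatched in M, so the path is augmenting.)
Flipping edges along this path would increase |M| from 1 to 2.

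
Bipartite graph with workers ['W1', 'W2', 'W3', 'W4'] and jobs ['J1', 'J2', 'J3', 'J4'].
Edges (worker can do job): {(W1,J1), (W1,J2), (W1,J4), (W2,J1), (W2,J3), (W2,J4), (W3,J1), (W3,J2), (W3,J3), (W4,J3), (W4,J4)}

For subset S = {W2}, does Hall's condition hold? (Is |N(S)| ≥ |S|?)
Yes: |N(S)| = 3, |S| = 1

Subset S = {W2}
Neighbors N(S) = {J1, J3, J4}

|N(S)| = 3, |S| = 1
Hall's condition: |N(S)| ≥ |S| is satisfied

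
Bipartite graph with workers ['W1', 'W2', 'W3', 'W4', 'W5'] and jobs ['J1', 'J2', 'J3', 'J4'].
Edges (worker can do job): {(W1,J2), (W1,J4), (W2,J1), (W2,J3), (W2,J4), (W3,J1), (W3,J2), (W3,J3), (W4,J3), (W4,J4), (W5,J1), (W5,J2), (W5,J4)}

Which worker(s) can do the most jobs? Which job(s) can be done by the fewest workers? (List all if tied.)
Most versatile: W2, W3, W5 (3 jobs); Least covered: J1, J2, J3 (3 workers)

Worker degrees (jobs they can do): W1:2, W2:3, W3:3, W4:2, W5:3
Job degrees (workers who can do it): J1:3, J2:3, J3:3, J4:4

Maximum worker degree is 3, achieved by: W2, W3, W5
Minimum job degree is 3, achieved by: J1, J2, J3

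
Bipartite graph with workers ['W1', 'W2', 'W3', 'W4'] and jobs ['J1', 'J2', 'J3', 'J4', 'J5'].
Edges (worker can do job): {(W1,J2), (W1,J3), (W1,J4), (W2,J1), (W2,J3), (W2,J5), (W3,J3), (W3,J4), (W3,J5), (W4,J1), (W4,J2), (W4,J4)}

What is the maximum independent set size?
Maximum independent set = 5

By König's theorem:
- Min vertex cover = Max matching = 4
- Max independent set = Total vertices - Min vertex cover
- Max independent set = 9 - 4 = 5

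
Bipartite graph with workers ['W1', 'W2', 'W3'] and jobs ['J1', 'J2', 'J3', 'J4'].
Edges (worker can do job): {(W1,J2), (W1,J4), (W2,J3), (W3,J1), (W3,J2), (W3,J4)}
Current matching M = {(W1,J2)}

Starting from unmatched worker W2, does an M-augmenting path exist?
Yes: W2 → J3

An M-augmenting path alternates non-matching / matching edges, starting and ending at unmatched vertices.
Path: W2 → J3
(J3 is unmatched in M, so the path is augmenting.)
Flipping edges along this path would increase |M| from 1 to 2.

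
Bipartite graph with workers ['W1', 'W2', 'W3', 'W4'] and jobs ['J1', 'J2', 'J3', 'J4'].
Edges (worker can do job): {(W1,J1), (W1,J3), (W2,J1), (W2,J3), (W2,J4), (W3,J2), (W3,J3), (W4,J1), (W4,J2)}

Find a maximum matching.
Matching: {(W1,J3), (W2,J4), (W3,J2), (W4,J1)}

Maximum matching (size 4):
  W1 → J3
  W2 → J4
  W3 → J2
  W4 → J1

Each worker is assigned to at most one job, and each job to at most one worker.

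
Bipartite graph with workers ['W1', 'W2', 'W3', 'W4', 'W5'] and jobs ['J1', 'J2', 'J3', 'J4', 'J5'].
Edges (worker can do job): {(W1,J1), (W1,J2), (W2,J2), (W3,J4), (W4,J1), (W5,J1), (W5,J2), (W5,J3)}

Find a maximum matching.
Matching: {(W1,J2), (W3,J4), (W4,J1), (W5,J3)}

Maximum matching (size 4):
  W1 → J2
  W3 → J4
  W4 → J1
  W5 → J3

Each worker is assigned to at most one job, and each job to at most one worker.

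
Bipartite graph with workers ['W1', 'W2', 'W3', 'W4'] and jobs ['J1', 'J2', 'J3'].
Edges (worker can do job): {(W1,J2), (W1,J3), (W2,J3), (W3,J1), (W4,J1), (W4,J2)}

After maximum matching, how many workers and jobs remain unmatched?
Unmatched: 1 workers, 0 jobs

Maximum matching size: 3
Workers: 4 total, 3 matched, 1 unmatched
Jobs: 3 total, 3 matched, 0 unmatched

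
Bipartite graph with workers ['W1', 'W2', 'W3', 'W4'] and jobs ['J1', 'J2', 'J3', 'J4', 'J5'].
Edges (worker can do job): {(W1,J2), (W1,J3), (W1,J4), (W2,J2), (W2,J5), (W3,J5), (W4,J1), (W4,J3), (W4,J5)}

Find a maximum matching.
Matching: {(W1,J3), (W2,J2), (W3,J5), (W4,J1)}

Maximum matching (size 4):
  W1 → J3
  W2 → J2
  W3 → J5
  W4 → J1

Each worker is assigned to at most one job, and each job to at most one worker.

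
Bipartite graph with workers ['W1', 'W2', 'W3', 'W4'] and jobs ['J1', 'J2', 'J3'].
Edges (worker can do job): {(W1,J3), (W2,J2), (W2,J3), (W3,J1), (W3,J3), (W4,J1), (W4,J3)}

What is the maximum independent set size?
Maximum independent set = 4

By König's theorem:
- Min vertex cover = Max matching = 3
- Max independent set = Total vertices - Min vertex cover
- Max independent set = 7 - 3 = 4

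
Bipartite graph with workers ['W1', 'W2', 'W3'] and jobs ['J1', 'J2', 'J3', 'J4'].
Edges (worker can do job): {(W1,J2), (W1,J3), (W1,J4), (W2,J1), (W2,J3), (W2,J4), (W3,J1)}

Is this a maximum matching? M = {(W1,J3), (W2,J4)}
No, size 2 is not maximum

Proposed matching has size 2.
Maximum matching size for this graph: 3.

This is NOT maximum - can be improved to size 3.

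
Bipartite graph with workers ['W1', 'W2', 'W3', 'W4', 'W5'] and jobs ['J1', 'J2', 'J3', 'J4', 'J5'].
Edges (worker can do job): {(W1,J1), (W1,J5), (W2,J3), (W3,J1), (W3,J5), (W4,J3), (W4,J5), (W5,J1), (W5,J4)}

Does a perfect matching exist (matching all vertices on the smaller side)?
No, maximum matching has size 4 < 5

Maximum matching has size 4, need 5 for perfect matching.
Unmatched workers: ['W2']
Unmatched jobs: ['J2']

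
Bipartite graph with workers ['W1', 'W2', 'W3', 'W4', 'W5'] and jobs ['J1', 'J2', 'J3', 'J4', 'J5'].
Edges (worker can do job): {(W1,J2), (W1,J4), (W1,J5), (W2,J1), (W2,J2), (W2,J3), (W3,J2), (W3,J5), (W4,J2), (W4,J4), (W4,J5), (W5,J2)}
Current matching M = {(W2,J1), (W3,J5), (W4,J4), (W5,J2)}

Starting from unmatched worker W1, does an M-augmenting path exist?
No augmenting path from W1

Alternating search from W1 reaches jobs: {J2, J4, J5}.
Every reachable job is already matched in M, and following those matched edges back to workers exposes no further unvisited jobs.
No M-augmenting path from W1 exists.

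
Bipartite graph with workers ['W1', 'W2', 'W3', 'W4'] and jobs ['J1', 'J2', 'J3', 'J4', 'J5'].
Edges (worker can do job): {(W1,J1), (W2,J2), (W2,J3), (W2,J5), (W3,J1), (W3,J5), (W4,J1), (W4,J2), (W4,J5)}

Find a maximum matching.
Matching: {(W1,J1), (W2,J3), (W3,J5), (W4,J2)}

Maximum matching (size 4):
  W1 → J1
  W2 → J3
  W3 → J5
  W4 → J2

Each worker is assigned to at most one job, and each job to at most one worker.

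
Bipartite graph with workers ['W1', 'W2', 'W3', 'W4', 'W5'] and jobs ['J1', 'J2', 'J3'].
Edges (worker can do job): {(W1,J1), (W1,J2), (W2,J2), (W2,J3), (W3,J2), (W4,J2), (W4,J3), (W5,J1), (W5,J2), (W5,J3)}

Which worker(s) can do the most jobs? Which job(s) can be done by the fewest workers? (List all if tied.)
Most versatile: W5 (3 jobs); Least covered: J1 (2 workers)

Worker degrees (jobs they can do): W1:2, W2:2, W3:1, W4:2, W5:3
Job degrees (workers who can do it): J1:2, J2:5, J3:3

Maximum worker degree is 3, achieved by: W5
Minimum job degree is 2, achieved by: J1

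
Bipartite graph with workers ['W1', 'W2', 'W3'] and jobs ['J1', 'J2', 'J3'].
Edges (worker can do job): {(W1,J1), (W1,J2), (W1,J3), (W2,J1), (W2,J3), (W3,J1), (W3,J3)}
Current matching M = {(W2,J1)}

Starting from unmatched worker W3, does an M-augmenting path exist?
Yes: W3 → J3

An M-augmenting path alternates non-matching / matching edges, starting and ending at unmatched vertices.
Path: W3 → J3
(J3 is unmatched in M, so the path is augmenting.)
Flipping edges along this path would increase |M| from 1 to 2.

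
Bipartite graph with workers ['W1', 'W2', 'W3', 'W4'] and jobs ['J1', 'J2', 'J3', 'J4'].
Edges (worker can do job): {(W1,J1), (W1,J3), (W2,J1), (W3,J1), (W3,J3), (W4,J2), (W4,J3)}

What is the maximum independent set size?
Maximum independent set = 5

By König's theorem:
- Min vertex cover = Max matching = 3
- Max independent set = Total vertices - Min vertex cover
- Max independent set = 8 - 3 = 5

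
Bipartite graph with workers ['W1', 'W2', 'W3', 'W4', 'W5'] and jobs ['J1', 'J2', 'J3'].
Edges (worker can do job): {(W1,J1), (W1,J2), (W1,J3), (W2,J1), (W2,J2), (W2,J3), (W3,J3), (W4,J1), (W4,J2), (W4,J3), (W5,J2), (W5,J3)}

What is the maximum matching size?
Maximum matching size = 3

Maximum matching: {(W3,J3), (W4,J1), (W5,J2)}
Size: 3

This assigns 3 workers to 3 distinct jobs.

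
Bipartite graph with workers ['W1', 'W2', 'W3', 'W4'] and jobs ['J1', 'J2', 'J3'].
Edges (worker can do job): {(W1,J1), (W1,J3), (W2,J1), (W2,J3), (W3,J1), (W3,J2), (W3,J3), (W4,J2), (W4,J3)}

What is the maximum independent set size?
Maximum independent set = 4

By König's theorem:
- Min vertex cover = Max matching = 3
- Max independent set = Total vertices - Min vertex cover
- Max independent set = 7 - 3 = 4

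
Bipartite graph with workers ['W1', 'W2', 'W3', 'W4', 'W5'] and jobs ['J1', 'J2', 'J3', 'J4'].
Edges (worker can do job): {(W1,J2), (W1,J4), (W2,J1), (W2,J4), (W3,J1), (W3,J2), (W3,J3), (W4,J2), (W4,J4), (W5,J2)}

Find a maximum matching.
Matching: {(W2,J1), (W3,J3), (W4,J4), (W5,J2)}

Maximum matching (size 4):
  W2 → J1
  W3 → J3
  W4 → J4
  W5 → J2

Each worker is assigned to at most one job, and each job to at most one worker.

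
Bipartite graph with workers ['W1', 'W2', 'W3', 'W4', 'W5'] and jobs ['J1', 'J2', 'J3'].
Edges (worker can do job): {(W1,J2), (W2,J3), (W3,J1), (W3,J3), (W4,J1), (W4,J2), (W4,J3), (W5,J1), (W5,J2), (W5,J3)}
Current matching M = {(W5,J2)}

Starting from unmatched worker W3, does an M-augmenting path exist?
Yes: W3 → J1

An M-augmenting path alternates non-matching / matching edges, starting and ending at unmatched vertices.
Path: W3 → J1
(J1 is unmatched in M, so the path is augmenting.)
Flipping edges along this path would increase |M| from 1 to 2.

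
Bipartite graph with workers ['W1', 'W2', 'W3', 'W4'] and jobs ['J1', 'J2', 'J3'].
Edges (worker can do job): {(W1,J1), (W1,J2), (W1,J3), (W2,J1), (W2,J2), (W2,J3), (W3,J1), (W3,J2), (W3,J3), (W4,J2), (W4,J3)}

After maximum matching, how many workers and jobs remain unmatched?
Unmatched: 1 workers, 0 jobs

Maximum matching size: 3
Workers: 4 total, 3 matched, 1 unmatched
Jobs: 3 total, 3 matched, 0 unmatched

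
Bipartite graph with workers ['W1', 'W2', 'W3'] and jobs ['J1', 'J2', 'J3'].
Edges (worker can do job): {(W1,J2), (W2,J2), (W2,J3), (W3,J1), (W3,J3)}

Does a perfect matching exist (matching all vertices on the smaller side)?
Yes, perfect matching exists (size 3)

Perfect matching: {(W1,J2), (W2,J3), (W3,J1)}
All 3 vertices on the smaller side are matched.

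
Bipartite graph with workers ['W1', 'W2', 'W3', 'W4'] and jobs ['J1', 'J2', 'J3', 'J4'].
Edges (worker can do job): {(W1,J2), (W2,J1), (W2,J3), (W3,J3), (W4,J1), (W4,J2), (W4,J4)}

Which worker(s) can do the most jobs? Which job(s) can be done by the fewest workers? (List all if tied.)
Most versatile: W4 (3 jobs); Least covered: J4 (1 workers)

Worker degrees (jobs they can do): W1:1, W2:2, W3:1, W4:3
Job degrees (workers who can do it): J1:2, J2:2, J3:2, J4:1

Maximum worker degree is 3, achieved by: W4
Minimum job degree is 1, achieved by: J4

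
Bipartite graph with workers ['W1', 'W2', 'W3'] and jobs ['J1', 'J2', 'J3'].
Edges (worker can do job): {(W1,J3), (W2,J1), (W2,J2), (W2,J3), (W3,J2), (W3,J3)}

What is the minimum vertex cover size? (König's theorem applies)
Minimum vertex cover size = 3

By König's theorem: in bipartite graphs,
min vertex cover = max matching = 3

Maximum matching has size 3, so minimum vertex cover also has size 3.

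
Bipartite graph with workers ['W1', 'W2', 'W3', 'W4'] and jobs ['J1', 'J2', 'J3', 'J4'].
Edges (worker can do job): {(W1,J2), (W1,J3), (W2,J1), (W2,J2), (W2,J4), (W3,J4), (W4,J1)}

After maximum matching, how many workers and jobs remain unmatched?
Unmatched: 0 workers, 0 jobs

Maximum matching size: 4
Workers: 4 total, 4 matched, 0 unmatched
Jobs: 4 total, 4 matched, 0 unmatched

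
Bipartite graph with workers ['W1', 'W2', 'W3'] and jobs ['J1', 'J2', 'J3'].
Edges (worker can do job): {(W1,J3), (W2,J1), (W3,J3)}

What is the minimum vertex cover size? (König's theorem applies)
Minimum vertex cover size = 2

By König's theorem: in bipartite graphs,
min vertex cover = max matching = 2

Maximum matching has size 2, so minimum vertex cover also has size 2.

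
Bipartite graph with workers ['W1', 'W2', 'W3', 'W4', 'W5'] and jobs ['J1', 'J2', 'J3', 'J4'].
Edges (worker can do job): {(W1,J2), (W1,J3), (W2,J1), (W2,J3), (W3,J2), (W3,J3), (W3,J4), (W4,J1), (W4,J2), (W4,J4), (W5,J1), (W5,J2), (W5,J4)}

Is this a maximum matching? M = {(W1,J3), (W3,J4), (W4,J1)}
No, size 3 is not maximum

Proposed matching has size 3.
Maximum matching size for this graph: 4.

This is NOT maximum - can be improved to size 4.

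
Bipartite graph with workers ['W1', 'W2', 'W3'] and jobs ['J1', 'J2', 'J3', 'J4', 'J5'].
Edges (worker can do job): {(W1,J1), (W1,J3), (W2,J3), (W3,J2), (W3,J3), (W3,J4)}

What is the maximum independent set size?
Maximum independent set = 5

By König's theorem:
- Min vertex cover = Max matching = 3
- Max independent set = Total vertices - Min vertex cover
- Max independent set = 8 - 3 = 5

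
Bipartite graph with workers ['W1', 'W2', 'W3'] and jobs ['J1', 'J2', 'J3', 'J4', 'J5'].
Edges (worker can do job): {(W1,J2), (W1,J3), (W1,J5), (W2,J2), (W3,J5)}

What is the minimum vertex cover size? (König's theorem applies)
Minimum vertex cover size = 3

By König's theorem: in bipartite graphs,
min vertex cover = max matching = 3

Maximum matching has size 3, so minimum vertex cover also has size 3.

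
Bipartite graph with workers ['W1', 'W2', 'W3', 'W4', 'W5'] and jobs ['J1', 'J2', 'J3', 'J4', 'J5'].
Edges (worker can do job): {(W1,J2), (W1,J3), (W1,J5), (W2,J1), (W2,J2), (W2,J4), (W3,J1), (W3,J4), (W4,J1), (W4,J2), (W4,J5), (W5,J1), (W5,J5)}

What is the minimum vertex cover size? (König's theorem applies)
Minimum vertex cover size = 5

By König's theorem: in bipartite graphs,
min vertex cover = max matching = 5

Maximum matching has size 5, so minimum vertex cover also has size 5.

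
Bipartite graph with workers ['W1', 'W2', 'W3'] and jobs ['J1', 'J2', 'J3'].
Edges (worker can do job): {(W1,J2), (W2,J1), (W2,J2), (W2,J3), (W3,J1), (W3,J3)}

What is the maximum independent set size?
Maximum independent set = 3

By König's theorem:
- Min vertex cover = Max matching = 3
- Max independent set = Total vertices - Min vertex cover
- Max independent set = 6 - 3 = 3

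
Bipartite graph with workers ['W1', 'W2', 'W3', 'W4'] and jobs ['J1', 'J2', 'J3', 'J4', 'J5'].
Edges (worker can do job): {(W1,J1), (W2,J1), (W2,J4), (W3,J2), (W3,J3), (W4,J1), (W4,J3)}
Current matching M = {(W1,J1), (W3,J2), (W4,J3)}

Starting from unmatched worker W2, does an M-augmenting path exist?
Yes: W2 → J4

An M-augmenting path alternates non-matching / matching edges, starting and ending at unmatched vertices.
Path: W2 → J4
(J4 is unmatched in M, so the path is augmenting.)
Flipping edges along this path would increase |M| from 3 to 4.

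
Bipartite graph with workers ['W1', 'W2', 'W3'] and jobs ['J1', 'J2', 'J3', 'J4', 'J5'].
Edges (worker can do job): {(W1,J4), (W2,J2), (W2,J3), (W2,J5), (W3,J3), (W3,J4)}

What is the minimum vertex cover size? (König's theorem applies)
Minimum vertex cover size = 3

By König's theorem: in bipartite graphs,
min vertex cover = max matching = 3

Maximum matching has size 3, so minimum vertex cover also has size 3.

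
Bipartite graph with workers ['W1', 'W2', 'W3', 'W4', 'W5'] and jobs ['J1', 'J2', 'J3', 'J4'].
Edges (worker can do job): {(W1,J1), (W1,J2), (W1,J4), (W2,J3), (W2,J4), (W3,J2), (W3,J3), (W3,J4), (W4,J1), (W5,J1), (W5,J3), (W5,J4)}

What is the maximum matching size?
Maximum matching size = 4

Maximum matching: {(W2,J3), (W3,J2), (W4,J1), (W5,J4)}
Size: 4

This assigns 4 workers to 4 distinct jobs.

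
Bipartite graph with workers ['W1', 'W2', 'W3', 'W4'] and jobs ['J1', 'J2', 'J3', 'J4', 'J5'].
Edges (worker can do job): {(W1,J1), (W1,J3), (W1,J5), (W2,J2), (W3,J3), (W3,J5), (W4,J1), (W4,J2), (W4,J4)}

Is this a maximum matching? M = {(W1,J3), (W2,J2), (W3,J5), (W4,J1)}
Yes, size 4 is maximum

Proposed matching has size 4.
Maximum matching size for this graph: 4.

This is a maximum matching.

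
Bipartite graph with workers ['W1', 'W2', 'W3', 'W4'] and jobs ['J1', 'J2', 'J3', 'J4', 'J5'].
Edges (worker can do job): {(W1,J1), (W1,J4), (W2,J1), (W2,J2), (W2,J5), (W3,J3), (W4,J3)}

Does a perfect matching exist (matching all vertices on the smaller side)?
No, maximum matching has size 3 < 4

Maximum matching has size 3, need 4 for perfect matching.
Unmatched workers: ['W3']
Unmatched jobs: ['J5', 'J1']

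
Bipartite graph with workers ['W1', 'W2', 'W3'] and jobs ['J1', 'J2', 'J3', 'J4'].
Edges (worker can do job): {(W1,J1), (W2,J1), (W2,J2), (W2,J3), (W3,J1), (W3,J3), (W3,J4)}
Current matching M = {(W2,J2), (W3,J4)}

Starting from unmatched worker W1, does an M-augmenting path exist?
Yes: W1 → J1

An M-augmenting path alternates non-matching / matching edges, starting and ending at unmatched vertices.
Path: W1 → J1
(J1 is unmatched in M, so the path is augmenting.)
Flipping edges along this path would increase |M| from 2 to 3.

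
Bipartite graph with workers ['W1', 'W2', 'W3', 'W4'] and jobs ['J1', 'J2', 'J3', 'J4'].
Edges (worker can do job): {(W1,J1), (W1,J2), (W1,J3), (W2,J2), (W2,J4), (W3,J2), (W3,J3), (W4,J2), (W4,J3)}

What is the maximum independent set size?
Maximum independent set = 4

By König's theorem:
- Min vertex cover = Max matching = 4
- Max independent set = Total vertices - Min vertex cover
- Max independent set = 8 - 4 = 4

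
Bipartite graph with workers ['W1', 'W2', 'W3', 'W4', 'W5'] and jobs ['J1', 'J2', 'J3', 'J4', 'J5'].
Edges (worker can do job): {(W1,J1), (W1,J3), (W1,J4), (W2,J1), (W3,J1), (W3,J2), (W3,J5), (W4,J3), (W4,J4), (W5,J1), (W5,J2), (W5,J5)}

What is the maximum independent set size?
Maximum independent set = 5

By König's theorem:
- Min vertex cover = Max matching = 5
- Max independent set = Total vertices - Min vertex cover
- Max independent set = 10 - 5 = 5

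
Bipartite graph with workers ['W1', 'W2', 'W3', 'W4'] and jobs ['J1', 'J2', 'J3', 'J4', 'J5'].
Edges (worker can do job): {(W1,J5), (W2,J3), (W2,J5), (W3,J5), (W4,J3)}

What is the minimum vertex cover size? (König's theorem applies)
Minimum vertex cover size = 2

By König's theorem: in bipartite graphs,
min vertex cover = max matching = 2

Maximum matching has size 2, so minimum vertex cover also has size 2.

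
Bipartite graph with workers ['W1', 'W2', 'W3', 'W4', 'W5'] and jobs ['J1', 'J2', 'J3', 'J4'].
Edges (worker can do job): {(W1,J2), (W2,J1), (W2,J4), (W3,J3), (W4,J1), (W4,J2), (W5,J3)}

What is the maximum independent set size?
Maximum independent set = 5

By König's theorem:
- Min vertex cover = Max matching = 4
- Max independent set = Total vertices - Min vertex cover
- Max independent set = 9 - 4 = 5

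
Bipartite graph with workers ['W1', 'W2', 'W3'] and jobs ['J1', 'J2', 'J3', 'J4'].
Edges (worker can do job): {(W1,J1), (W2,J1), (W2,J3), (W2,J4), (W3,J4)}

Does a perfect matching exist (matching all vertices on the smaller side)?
Yes, perfect matching exists (size 3)

Perfect matching: {(W1,J1), (W2,J3), (W3,J4)}
All 3 vertices on the smaller side are matched.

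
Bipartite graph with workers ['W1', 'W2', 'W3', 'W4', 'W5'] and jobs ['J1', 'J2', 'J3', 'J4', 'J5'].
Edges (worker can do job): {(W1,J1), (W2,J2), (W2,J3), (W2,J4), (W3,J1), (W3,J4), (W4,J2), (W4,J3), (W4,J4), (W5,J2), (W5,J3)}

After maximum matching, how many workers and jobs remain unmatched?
Unmatched: 1 workers, 1 jobs

Maximum matching size: 4
Workers: 5 total, 4 matched, 1 unmatched
Jobs: 5 total, 4 matched, 1 unmatched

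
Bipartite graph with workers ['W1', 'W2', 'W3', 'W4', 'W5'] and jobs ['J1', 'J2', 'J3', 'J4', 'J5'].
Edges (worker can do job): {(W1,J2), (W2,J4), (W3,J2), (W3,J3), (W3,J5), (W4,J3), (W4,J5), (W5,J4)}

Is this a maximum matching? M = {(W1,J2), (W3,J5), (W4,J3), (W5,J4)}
Yes, size 4 is maximum

Proposed matching has size 4.
Maximum matching size for this graph: 4.

This is a maximum matching.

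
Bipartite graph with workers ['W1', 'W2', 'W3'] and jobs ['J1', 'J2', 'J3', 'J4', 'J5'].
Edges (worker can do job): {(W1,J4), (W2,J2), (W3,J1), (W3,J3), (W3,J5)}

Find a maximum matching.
Matching: {(W1,J4), (W2,J2), (W3,J3)}

Maximum matching (size 3):
  W1 → J4
  W2 → J2
  W3 → J3

Each worker is assigned to at most one job, and each job to at most one worker.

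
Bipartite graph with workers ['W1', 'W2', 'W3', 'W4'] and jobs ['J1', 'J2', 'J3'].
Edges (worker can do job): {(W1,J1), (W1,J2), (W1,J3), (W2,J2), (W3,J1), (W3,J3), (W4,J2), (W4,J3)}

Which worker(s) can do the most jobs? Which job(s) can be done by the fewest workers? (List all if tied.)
Most versatile: W1 (3 jobs); Least covered: J1 (2 workers)

Worker degrees (jobs they can do): W1:3, W2:1, W3:2, W4:2
Job degrees (workers who can do it): J1:2, J2:3, J3:3

Maximum worker degree is 3, achieved by: W1
Minimum job degree is 2, achieved by: J1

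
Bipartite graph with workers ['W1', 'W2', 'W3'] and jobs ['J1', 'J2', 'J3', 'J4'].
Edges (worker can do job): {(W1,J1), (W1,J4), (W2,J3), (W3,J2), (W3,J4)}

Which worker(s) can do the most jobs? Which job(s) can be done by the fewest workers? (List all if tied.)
Most versatile: W1, W3 (2 jobs); Least covered: J1, J2, J3 (1 workers)

Worker degrees (jobs they can do): W1:2, W2:1, W3:2
Job degrees (workers who can do it): J1:1, J2:1, J3:1, J4:2

Maximum worker degree is 2, achieved by: W1, W3
Minimum job degree is 1, achieved by: J1, J2, J3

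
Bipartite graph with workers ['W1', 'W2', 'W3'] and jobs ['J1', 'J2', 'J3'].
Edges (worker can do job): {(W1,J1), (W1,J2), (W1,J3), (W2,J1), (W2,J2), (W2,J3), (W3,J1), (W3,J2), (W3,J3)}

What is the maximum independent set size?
Maximum independent set = 3

By König's theorem:
- Min vertex cover = Max matching = 3
- Max independent set = Total vertices - Min vertex cover
- Max independent set = 6 - 3 = 3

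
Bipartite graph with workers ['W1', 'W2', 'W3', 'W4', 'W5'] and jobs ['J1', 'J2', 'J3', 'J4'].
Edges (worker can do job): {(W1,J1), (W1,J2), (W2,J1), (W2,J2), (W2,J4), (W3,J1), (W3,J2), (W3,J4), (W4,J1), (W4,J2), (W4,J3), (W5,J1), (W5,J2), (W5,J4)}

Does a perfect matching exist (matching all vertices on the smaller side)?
Yes, perfect matching exists (size 4)

Perfect matching: {(W1,J1), (W3,J4), (W4,J3), (W5,J2)}
All 4 vertices on the smaller side are matched.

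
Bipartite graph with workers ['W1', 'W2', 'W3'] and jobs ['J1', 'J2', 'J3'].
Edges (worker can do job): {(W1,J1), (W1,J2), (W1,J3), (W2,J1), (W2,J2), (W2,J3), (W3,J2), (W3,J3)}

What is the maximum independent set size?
Maximum independent set = 3

By König's theorem:
- Min vertex cover = Max matching = 3
- Max independent set = Total vertices - Min vertex cover
- Max independent set = 6 - 3 = 3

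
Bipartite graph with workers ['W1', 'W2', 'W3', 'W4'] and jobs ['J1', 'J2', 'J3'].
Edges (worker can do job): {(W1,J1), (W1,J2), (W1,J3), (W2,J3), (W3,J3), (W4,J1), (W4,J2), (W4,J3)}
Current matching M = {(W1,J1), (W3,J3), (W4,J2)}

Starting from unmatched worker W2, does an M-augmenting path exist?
No augmenting path from W2

Alternating search from W2 reaches jobs: {J3}.
Every reachable job is already matched in M, and following those matched edges back to workers exposes no further unvisited jobs.
No M-augmenting path from W2 exists.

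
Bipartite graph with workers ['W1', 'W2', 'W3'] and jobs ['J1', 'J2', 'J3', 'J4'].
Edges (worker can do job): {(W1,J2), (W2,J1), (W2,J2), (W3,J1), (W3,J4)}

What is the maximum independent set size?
Maximum independent set = 4

By König's theorem:
- Min vertex cover = Max matching = 3
- Max independent set = Total vertices - Min vertex cover
- Max independent set = 7 - 3 = 4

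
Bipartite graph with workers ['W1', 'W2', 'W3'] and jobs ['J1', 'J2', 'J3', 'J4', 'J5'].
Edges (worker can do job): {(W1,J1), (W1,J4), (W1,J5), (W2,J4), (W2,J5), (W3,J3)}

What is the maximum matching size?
Maximum matching size = 3

Maximum matching: {(W1,J5), (W2,J4), (W3,J3)}
Size: 3

This assigns 3 workers to 3 distinct jobs.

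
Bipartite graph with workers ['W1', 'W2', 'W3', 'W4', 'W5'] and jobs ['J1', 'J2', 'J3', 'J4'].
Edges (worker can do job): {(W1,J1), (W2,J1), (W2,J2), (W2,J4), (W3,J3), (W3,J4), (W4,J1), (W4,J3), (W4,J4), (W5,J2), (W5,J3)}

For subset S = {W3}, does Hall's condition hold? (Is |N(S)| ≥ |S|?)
Yes: |N(S)| = 2, |S| = 1

Subset S = {W3}
Neighbors N(S) = {J3, J4}

|N(S)| = 2, |S| = 1
Hall's condition: |N(S)| ≥ |S| is satisfied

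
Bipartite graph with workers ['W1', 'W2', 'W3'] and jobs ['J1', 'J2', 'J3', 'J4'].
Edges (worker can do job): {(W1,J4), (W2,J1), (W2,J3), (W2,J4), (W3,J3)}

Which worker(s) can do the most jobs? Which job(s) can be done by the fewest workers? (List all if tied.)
Most versatile: W2 (3 jobs); Least covered: J2 (0 workers)

Worker degrees (jobs they can do): W1:1, W2:3, W3:1
Job degrees (workers who can do it): J1:1, J2:0, J3:2, J4:2

Maximum worker degree is 3, achieved by: W2
Minimum job degree is 0, achieved by: J2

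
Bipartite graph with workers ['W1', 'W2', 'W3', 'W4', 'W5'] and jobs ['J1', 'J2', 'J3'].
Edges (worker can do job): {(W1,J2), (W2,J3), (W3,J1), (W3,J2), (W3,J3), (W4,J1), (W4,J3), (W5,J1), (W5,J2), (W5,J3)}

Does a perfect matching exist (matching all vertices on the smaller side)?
Yes, perfect matching exists (size 3)

Perfect matching: {(W1,J2), (W3,J3), (W5,J1)}
All 3 vertices on the smaller side are matched.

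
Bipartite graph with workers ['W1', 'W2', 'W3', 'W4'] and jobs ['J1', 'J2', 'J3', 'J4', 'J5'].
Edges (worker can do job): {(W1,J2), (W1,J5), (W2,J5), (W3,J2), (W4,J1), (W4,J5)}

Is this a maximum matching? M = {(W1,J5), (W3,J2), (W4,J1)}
Yes, size 3 is maximum

Proposed matching has size 3.
Maximum matching size for this graph: 3.

This is a maximum matching.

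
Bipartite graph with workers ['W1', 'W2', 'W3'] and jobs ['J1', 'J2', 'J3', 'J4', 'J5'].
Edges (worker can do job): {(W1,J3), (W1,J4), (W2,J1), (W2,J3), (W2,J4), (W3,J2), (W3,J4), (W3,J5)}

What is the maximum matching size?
Maximum matching size = 3

Maximum matching: {(W1,J3), (W2,J1), (W3,J4)}
Size: 3

This assigns 3 workers to 3 distinct jobs.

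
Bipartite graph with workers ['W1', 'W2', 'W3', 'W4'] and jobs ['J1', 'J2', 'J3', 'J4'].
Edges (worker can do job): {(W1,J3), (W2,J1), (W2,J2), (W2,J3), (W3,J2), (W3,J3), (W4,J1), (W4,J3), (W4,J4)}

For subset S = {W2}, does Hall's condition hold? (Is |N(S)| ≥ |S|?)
Yes: |N(S)| = 3, |S| = 1

Subset S = {W2}
Neighbors N(S) = {J1, J2, J3}

|N(S)| = 3, |S| = 1
Hall's condition: |N(S)| ≥ |S| is satisfied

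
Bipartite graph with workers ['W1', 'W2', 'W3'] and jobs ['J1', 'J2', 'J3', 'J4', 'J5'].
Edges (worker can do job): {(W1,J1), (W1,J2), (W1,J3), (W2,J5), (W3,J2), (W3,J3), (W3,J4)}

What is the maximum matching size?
Maximum matching size = 3

Maximum matching: {(W1,J3), (W2,J5), (W3,J4)}
Size: 3

This assigns 3 workers to 3 distinct jobs.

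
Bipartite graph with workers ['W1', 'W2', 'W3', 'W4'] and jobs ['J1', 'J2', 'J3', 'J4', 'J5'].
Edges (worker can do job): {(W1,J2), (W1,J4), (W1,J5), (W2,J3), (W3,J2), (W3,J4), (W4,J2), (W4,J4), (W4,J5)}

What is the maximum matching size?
Maximum matching size = 4

Maximum matching: {(W1,J5), (W2,J3), (W3,J2), (W4,J4)}
Size: 4

This assigns 4 workers to 4 distinct jobs.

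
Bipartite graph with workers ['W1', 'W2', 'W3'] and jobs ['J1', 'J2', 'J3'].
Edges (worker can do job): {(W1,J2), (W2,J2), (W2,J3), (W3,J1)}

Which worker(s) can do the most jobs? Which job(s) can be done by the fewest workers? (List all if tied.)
Most versatile: W2 (2 jobs); Least covered: J1, J3 (1 workers)

Worker degrees (jobs they can do): W1:1, W2:2, W3:1
Job degrees (workers who can do it): J1:1, J2:2, J3:1

Maximum worker degree is 2, achieved by: W2
Minimum job degree is 1, achieved by: J1, J3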